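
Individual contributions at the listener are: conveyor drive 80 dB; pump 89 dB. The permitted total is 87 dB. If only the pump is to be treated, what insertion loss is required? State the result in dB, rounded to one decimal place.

3.0 dB

Fixed contribution from the other source: Σ 10^(L/10) = 10^(80/10) = 1.000e+08 (80.00 dB).
To meet 87 dB overall, the treated pump may contribute at most 10^(87/10) − 1.000e+08 = 4.012e+08, i.e. 86.03 dB.
So the pump must be reduced from 89 to 86.03 dB: IL = 2.97 dB.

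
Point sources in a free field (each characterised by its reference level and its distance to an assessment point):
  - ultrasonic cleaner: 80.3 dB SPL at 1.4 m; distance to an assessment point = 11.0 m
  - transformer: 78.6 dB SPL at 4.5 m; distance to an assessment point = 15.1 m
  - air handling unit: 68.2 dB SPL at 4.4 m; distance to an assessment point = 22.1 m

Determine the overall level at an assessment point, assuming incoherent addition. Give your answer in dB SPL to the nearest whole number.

Propagate each source to the receiver with L = L_ref − 20·log₁₀(r/r_ref), then add intensities.
ultrasonic cleaner: 80.3 − 20·log₁₀(11.0/1.4) = 80.3 − 17.91 = 62.39 dB SPL.
transformer: 78.6 − 20·log₁₀(15.1/4.5) = 78.6 − 10.52 = 68.08 dB SPL.
air handling unit: 68.2 − 20·log₁₀(22.1/4.4) = 68.2 − 14.02 = 54.18 dB SPL.
Σ 10^(L/10) = 8.431e+06 → L_total = 10·log₁₀(8.431e+06) = 69.26 dB SPL.

69 dB SPL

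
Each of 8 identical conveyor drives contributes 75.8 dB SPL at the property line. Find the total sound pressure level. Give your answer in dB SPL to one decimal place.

L_total = L₁ + 10·log₁₀ N for N identical incoherent sources.
L_total = 75.8 + 10·log₁₀(8) = 75.8 + 9.031 = 84.83 dB SPL.

84.8 dB SPL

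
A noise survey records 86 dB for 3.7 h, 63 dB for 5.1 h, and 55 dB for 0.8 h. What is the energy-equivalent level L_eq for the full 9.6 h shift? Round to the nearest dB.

82 dB

Weight each interval's intensity by its duration and average over T = 9.6 h:
Σ tᵢ·10^(Lᵢ/10) = 3.7·10^(86/10) + 5.1·10^(63/10) + 0.8·10^(55/10) = 1.483e+09.
L_eq = 10·log₁₀(1.483e+09/9.6) = 81.89 dB.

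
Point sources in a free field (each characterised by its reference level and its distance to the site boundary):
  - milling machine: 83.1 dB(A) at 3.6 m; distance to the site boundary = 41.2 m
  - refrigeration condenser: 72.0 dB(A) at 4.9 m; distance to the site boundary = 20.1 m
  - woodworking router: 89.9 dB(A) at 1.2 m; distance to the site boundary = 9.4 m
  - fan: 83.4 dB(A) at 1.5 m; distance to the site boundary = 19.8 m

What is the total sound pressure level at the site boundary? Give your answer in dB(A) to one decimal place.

Apply inverse-square spreading to bring every level to the receiver, then sum 10^(L/10).
milling machine: 83.1 − 20·log₁₀(41.2/3.6) = 83.1 − 21.17 = 61.93 dB(A).
refrigeration condenser: 72.0 − 20·log₁₀(20.1/4.9) = 72.0 − 12.26 = 59.74 dB(A).
woodworking router: 89.9 − 20·log₁₀(9.4/1.2) = 89.9 − 17.88 = 72.02 dB(A).
fan: 83.4 − 20·log₁₀(19.8/1.5) = 83.4 − 22.41 = 60.99 dB(A).
Σ 10^(L/10) = 1.968e+07 → L_total = 10·log₁₀(1.968e+07) = 72.94 dB(A).

72.9 dB(A)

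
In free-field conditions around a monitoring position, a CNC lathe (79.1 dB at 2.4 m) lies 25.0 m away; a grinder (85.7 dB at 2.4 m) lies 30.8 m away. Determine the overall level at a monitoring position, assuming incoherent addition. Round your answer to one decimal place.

First find each source's level at the receiver (point-source: −20·log₁₀(r/r_ref)), then combine on an intensity basis.
CNC lathe: 79.1 − 20·log₁₀(25.0/2.4) = 79.1 − 20.35 = 58.75 dB.
grinder: 85.7 − 20·log₁₀(30.8/2.4) = 85.7 − 22.17 = 63.53 dB.
Σ 10^(L/10) = 3.005e+06 → L_total = 10·log₁₀(3.005e+06) = 64.78 dB.

64.8 dB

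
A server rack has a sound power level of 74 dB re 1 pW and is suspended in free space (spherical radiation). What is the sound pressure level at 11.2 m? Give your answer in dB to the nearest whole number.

L_p = L_w − 10·log₁₀(4π·r²) with r = 11.2 m.
4π·r² = 1576 m², 10·log₁₀ of that is 31.976 dB.
L_p = 74 − 31.976 = 42.02 dB.

42 dB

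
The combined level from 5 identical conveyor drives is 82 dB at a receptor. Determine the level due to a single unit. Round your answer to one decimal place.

75.0 dB

Dividing the total intensity by 5 lowers the level by 10·log₁₀ 5 = 6.990 dB: L₁ = 82 − 6.990.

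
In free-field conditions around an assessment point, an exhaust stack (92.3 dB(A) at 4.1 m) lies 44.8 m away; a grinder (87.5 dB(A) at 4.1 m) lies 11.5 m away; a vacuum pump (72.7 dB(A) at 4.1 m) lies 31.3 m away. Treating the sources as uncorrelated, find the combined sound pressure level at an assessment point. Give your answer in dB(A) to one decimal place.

79.3 dB(A)

Apply inverse-square spreading to bring every level to the receiver, then sum 10^(L/10).
exhaust stack: 92.3 − 20·log₁₀(44.8/4.1) = 92.3 − 20.77 = 71.53 dB(A).
grinder: 87.5 − 20·log₁₀(11.5/4.1) = 87.5 − 8.96 = 78.54 dB(A).
vacuum pump: 72.7 − 20·log₁₀(31.3/4.1) = 72.7 − 17.66 = 55.04 dB(A).
Σ 10^(L/10) = 8.602e+07 → L_total = 10·log₁₀(8.602e+07) = 79.35 dB(A).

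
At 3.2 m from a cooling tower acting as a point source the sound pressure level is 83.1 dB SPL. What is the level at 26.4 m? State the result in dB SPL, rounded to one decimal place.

For a point source, L₂ = L₁ − 20·log₁₀(r₂/r₁).
L₂ = 83.1 − 20·log₁₀(26.4/3.2) = 83.1 − 18.329 = 64.77 dB SPL.

64.8 dB SPL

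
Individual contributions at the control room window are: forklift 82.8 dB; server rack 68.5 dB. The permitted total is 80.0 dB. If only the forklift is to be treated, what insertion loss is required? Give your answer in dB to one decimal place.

3.1 dB

Everything except the forklift sums to 10^(68.5/10) = 7.079e+06 in linear terms, 68.50 dB.
To meet 80.0 dB overall, the treated forklift may contribute at most 10^(80.0/10) − 7.079e+06 = 9.292e+07, i.e. 79.68 dB.
So the forklift must be reduced from 82.8 to 79.68 dB: IL = 3.12 dB.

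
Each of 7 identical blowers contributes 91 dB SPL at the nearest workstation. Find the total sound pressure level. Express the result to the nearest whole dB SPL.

L_total = L₁ + 10·log₁₀ N for N identical incoherent sources.
L_total = 91 + 10·log₁₀(7) = 91 + 8.451 = 99.45 dB SPL.

99 dB SPL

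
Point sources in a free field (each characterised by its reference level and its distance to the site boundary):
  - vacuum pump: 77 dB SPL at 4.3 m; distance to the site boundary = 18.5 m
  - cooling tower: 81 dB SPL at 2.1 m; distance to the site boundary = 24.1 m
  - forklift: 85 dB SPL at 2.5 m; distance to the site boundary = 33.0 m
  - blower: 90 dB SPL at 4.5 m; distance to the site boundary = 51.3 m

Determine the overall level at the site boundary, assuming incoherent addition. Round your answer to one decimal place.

71.2 dB SPL

First find each source's level at the receiver (point-source: −20·log₁₀(r/r_ref)), then combine on an intensity basis.
vacuum pump: 77 − 20·log₁₀(18.5/4.3) = 77 − 12.67 = 64.33 dB SPL.
cooling tower: 81 − 20·log₁₀(24.1/2.1) = 81 − 21.20 = 59.80 dB SPL.
forklift: 85 − 20·log₁₀(33.0/2.5) = 85 − 22.41 = 62.59 dB SPL.
blower: 90 − 20·log₁₀(51.3/4.5) = 90 − 21.14 = 68.86 dB SPL.
Σ 10^(L/10) = 1.317e+07 → L_total = 10·log₁₀(1.317e+07) = 71.20 dB SPL.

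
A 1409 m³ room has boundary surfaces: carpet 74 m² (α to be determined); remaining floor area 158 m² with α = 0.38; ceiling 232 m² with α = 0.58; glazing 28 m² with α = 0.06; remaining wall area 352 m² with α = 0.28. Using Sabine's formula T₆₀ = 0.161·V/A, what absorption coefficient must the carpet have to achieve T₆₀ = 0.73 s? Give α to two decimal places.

Required total absorption A = 0.161·1409/0.73 = 310.75 m².
Absorption from the other surfaces = 158·0.38 + 232·0.58 + 28·0.06 + 352·0.28 = 294.84 m², so the carpet must supply 15.91 m² over 74 m².
α = 15.91/74 = 0.215.

0.22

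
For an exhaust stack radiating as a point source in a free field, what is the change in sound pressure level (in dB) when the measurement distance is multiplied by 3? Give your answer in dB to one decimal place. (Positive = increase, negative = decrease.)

Point-source spreading: ΔL = −20·log₁₀(r₂/r₁).
ΔL = −20·log₁₀(3) = -9.54 dB.

-9.5 dB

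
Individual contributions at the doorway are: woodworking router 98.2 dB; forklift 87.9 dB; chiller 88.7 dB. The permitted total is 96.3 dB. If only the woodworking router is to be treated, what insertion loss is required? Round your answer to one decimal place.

3.6 dB

Everything except the woodworking router sums to 10^(87.9/10) + 10^(88.7/10) = 1.358e+09 in linear terms, 91.33 dB.
To meet 96.3 dB overall, the treated woodworking router may contribute at most 10^(96.3/10) − 1.358e+09 = 2.908e+09, i.e. 94.64 dB.
Required insertion loss = 98.2 − 94.64 = 3.56 dB.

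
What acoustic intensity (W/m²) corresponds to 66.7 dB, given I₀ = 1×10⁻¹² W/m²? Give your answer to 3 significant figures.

4.68e-06 W/m²

I/I₀ = 10^(66.7/10) = 4.677e+06, so I = 4.677e+06 × 10⁻¹² W/m².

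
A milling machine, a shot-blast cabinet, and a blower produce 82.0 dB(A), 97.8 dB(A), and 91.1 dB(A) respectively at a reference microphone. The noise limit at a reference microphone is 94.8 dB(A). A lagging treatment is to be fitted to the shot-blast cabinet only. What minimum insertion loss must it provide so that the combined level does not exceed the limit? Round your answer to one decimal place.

5.8 dB

Everything except the shot-blast cabinet sums to 10^(82.0/10) + 10^(91.1/10) = 1.447e+09 in linear terms, 91.60 dB(A).
The limit corresponds to 10^(94.8/10) = 3.020e+09; subtracting the fixed part leaves 1.573e+09 for the shot-blast cabinet, i.e. 91.97 dB(A).
Required insertion loss = 97.8 − 91.97 = 5.83 dB.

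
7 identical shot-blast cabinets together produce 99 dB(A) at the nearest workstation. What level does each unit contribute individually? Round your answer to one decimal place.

7 equal contributions raise the level by 10·log₁₀ 7 = 8.451 dB, so each unit alone gives 99 − 8.451.

90.5 dB(A)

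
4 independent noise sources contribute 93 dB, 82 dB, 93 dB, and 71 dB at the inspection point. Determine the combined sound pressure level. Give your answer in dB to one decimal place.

96.2 dB

For uncorrelated sources the intensities add, so convert each level to linear form, sum, and take 10·log₁₀ of the total.
Σ 10^(L/10) = 10^(93/10) + 10^(82/10) + 10^(93/10) + 10^(71/10) = 4.162e+09.
L_total = 10·log₁₀(4.162e+09) = 96.19 dB.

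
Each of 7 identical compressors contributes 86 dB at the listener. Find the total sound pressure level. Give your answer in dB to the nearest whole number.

94 dB

With 7 equal, uncorrelated contributions the intensity is 7× that of one unit, giving a rise of 10·log₁₀ 7.
L_total = 86 + 10·log₁₀(7) = 86 + 8.451 = 94.45 dB.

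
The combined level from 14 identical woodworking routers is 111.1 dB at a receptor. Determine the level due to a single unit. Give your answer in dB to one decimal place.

99.6 dB

14 equal contributions raise the level by 10·log₁₀ 14 = 11.461 dB, so each unit alone gives 111.1 − 11.461.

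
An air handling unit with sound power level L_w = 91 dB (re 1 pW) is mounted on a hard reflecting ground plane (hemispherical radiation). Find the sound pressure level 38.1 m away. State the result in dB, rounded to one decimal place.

51.4 dB

L_p = L_w − 10·log₁₀(2π·r²) with r = 38.1 m.
2π·r² = 9121 m², 10·log₁₀ of that is 39.600 dB.
L_p = 91 − 39.600 = 51.40 dB.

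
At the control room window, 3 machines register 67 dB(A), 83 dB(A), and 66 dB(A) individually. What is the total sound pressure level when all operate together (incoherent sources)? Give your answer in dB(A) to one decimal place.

For uncorrelated sources the intensities add, so convert each level to linear form, sum, and take 10·log₁₀ of the total.
Σ 10^(L/10) = 10^(67/10) + 10^(83/10) + 10^(66/10) = 2.085e+08.
L_total = 10·log₁₀(2.085e+08) = 83.19 dB(A).

83.2 dB(A)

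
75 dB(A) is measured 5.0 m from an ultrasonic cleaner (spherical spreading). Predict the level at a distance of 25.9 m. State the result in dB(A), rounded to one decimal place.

60.7 dB(A)

Spherical spreading from a point source gives a 20·log₁₀(r₂/r₁) drop.
L₂ = 75 − 20·log₁₀(25.9/5.0) = 75 − 14.287 = 60.71 dB(A).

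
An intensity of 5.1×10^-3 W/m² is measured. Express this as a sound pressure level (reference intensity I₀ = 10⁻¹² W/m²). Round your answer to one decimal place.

97.1 dB

Dividing by I₀ shifts the exponent by 12: I/I₀ = 5.1×10^9.
L = 10·(0.7076 + 9) = 97.08 dB.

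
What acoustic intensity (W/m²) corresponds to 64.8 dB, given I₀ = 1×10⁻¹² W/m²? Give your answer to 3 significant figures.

3.02e-06 W/m²

I = I₀·10^(L/10) = 10⁻¹² × 10^(64.8/10) = 10^(-5.520).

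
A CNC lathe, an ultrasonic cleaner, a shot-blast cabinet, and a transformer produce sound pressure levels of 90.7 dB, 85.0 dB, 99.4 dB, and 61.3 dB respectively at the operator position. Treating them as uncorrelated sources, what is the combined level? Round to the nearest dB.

100 dB

For uncorrelated sources the intensities add, so convert each level to linear form, sum, and take 10·log₁₀ of the total.
Σ 10^(L/10) = 10^(90.7/10) + 10^(85.0/10) + 10^(99.4/10) + 10^(61.3/10) = 1.020e+10.
L_total = 10·log₁₀(1.020e+10) = 100.09 dB.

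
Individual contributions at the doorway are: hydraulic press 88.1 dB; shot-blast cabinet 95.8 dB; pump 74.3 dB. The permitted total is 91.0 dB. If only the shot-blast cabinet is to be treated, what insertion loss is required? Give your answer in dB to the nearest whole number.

8 dB

Everything except the shot-blast cabinet sums to 10^(88.1/10) + 10^(74.3/10) = 6.726e+08 in linear terms, 88.28 dB.
To meet 91.0 dB overall, the treated shot-blast cabinet may contribute at most 10^(91.0/10) − 6.726e+08 = 5.864e+08, i.e. 87.68 dB.
Required insertion loss = 95.8 − 87.68 = 8.12 dB.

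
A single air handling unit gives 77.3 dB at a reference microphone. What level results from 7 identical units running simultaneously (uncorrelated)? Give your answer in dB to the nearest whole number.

86 dB

N identical incoherent sources raise the level by 10·log₁₀ N.
L_total = 77.3 + 10·log₁₀(7) = 77.3 + 8.451 = 85.75 dB.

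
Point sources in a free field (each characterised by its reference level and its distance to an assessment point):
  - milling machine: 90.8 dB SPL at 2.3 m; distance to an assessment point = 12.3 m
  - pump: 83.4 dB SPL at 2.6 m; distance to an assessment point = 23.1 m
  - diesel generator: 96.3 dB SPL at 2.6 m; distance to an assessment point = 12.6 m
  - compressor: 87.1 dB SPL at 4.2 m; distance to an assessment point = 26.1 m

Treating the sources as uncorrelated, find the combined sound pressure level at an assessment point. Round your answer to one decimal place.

83.8 dB SPL

Apply inverse-square spreading to bring every level to the receiver, then sum 10^(L/10).
milling machine: 90.8 − 20·log₁₀(12.3/2.3) = 90.8 − 14.56 = 76.24 dB SPL.
pump: 83.4 − 20·log₁₀(23.1/2.6) = 83.4 − 18.97 = 64.43 dB SPL.
diesel generator: 96.3 − 20·log₁₀(12.6/2.6) = 96.3 − 13.71 = 82.59 dB SPL.
compressor: 87.1 − 20·log₁₀(26.1/4.2) = 87.1 − 15.87 = 71.23 dB SPL.
Σ 10^(L/10) = 2.397e+08 → L_total = 10·log₁₀(2.397e+08) = 83.80 dB SPL.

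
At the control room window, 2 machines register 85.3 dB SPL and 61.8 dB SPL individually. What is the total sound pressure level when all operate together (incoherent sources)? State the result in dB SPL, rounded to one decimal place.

85.3 dB SPL

For uncorrelated sources the intensities add, so convert each level to linear form, sum, and take 10·log₁₀ of the total.
Σ 10^(L/10) = 10^(85.3/10) + 10^(61.8/10) = 3.404e+08.
L_total = 10·log₁₀(3.404e+08) = 85.32 dB SPL.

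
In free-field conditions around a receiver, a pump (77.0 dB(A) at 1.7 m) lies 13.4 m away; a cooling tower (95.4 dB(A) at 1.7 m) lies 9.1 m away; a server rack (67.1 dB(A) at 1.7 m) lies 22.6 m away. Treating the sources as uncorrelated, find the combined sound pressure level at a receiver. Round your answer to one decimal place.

First find each source's level at the receiver (point-source: −20·log₁₀(r/r_ref)), then combine on an intensity basis.
pump: 77.0 − 20·log₁₀(13.4/1.7) = 77.0 − 17.93 = 59.07 dB(A).
cooling tower: 95.4 − 20·log₁₀(9.1/1.7) = 95.4 − 14.57 = 80.83 dB(A).
server rack: 67.1 − 20·log₁₀(22.6/1.7) = 67.1 − 22.47 = 44.63 dB(A).
Σ 10^(L/10) = 1.218e+08 → L_total = 10·log₁₀(1.218e+08) = 80.86 dB(A).

80.9 dB(A)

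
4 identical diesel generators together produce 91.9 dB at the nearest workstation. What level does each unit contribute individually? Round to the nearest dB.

86 dB

For N identical incoherent sources L_total = L₁ + 10·log₁₀ N, so L₁ = 91.9 − 10·log₁₀(4) = 91.9 − 6.021.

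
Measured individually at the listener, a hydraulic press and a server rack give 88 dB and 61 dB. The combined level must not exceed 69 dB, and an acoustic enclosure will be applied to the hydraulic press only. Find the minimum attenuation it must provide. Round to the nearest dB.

Everything except the hydraulic press sums to 10^(61/10) = 1.259e+06 in linear terms, 61.00 dB.
The limit corresponds to 10^(69/10) = 7.943e+06; subtracting the fixed part leaves 6.684e+06 for the hydraulic press, i.e. 68.25 dB.
Required insertion loss = 88 − 68.25 = 19.75 dB.

20 dB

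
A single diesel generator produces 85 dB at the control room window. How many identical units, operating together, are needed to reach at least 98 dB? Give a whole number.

20

The shortfall is 98 − 85 = 13.0 dB, and N units add 10·log₁₀ N, so need 10·log₁₀ N ≥ 13.0.
N ≥ 10^(13.0/10) = 19.953, so N = 20.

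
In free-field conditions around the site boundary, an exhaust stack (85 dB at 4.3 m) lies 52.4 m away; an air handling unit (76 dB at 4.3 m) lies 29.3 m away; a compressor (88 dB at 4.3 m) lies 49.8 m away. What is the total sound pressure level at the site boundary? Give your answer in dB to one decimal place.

68.9 dB

Propagate each source to the receiver with L = L_ref − 20·log₁₀(r/r_ref), then add intensities.
exhaust stack: 85 − 20·log₁₀(52.4/4.3) = 85 − 21.72 = 63.28 dB.
air handling unit: 76 − 20·log₁₀(29.3/4.3) = 76 − 16.67 = 59.33 dB.
compressor: 88 − 20·log₁₀(49.8/4.3) = 88 − 21.28 = 66.72 dB.
Σ 10^(L/10) = 7.691e+06 → L_total = 10·log₁₀(7.691e+06) = 68.86 dB.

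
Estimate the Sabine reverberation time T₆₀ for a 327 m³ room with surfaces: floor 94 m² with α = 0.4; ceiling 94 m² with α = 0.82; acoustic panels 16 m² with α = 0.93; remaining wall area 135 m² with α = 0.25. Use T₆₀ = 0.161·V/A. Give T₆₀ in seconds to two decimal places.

0.32 s

Summing Sᵢαᵢ: 94·0.4 + 94·0.82 + 16·0.93 + 135·0.25 = 163.31 m².
T₆₀ = 0.161·V/A = 0.161·327/163.31 = 0.322 s.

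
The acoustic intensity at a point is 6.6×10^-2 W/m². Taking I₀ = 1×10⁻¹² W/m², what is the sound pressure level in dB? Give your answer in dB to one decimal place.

I/I₀ = 6.6×10^-2/10⁻¹² = 6.6×10^10, and L = 10·log₁₀(I/I₀).
L = 10·(0.8195 + 10) = 108.20 dB.

108.2 dB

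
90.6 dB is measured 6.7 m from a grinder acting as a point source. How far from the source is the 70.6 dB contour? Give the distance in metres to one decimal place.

For a point source L₁ − L₂ = 20·log₁₀(r₂/r₁), so r₂ = r₁·10^((L₁−L₂)/20).
r₂ = 6.7·10^((90.6−70.6)/20) = 6.7·10^(20.0/20) = 67.00 m.

67.0 m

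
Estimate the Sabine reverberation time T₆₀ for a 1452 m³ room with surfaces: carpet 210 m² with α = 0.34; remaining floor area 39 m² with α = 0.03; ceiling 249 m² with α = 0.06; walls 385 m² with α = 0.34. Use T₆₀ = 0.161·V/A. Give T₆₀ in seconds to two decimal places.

A = Σ Sᵢαᵢ = 210·0.34 + 39·0.03 + 249·0.06 + 385·0.34 = 218.41 m².
T₆₀ = 0.161·V/A = 0.161·1452/218.41 = 1.070 s.

1.07 s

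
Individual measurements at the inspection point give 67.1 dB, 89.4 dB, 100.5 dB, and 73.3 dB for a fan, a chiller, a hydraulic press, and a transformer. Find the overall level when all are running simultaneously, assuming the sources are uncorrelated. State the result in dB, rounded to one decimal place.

100.8 dB

For uncorrelated sources the intensities add, so convert each level to linear form, sum, and take 10·log₁₀ of the total.
Σ 10^(L/10) = 10^(67.1/10) + 10^(89.4/10) + 10^(100.5/10) + 10^(73.3/10) = 1.212e+10.
L_total = 10·log₁₀(1.212e+10) = 100.83 dB.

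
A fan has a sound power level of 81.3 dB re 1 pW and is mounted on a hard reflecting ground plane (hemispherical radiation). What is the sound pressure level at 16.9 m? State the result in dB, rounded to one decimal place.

48.8 dB

L_p = L_w − 10·log₁₀(2π·r²) with r = 16.9 m.
2π·r² = 1795 m², 10·log₁₀ of that is 32.540 dB.
L_p = 81.3 − 32.540 = 48.76 dB.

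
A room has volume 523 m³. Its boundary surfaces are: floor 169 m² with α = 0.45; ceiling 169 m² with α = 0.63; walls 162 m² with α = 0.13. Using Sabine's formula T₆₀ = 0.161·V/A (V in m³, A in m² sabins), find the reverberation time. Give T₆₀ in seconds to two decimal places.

A = Σ Sᵢαᵢ = 169·0.45 + 169·0.63 + 162·0.13 = 203.58 m².
T₆₀ = 0.161·V/A = 0.161·523/203.58 = 0.414 s.

0.41 s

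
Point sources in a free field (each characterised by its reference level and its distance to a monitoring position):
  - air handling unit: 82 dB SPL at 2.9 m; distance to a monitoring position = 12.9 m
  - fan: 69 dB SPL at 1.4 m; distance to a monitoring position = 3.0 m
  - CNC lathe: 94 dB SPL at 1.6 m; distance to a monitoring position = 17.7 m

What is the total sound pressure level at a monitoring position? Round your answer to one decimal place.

74.8 dB SPL

Propagate each source to the receiver with L = L_ref − 20·log₁₀(r/r_ref), then add intensities.
air handling unit: 82 − 20·log₁₀(12.9/2.9) = 82 − 12.96 = 69.04 dB SPL.
fan: 69 − 20·log₁₀(3.0/1.4) = 69 − 6.62 = 62.38 dB SPL.
CNC lathe: 94 − 20·log₁₀(17.7/1.6) = 94 − 20.88 = 73.12 dB SPL.
Σ 10^(L/10) = 3.027e+07 → L_total = 10·log₁₀(3.027e+07) = 74.81 dB SPL.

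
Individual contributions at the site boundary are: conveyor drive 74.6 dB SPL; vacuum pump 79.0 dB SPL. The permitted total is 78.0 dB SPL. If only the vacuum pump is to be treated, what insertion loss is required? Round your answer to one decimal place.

3.7 dB

Everything except the vacuum pump sums to 10^(74.6/10) = 2.884e+07 in linear terms, 74.60 dB SPL.
To meet 78.0 dB SPL overall, the treated vacuum pump may contribute at most 10^(78.0/10) − 2.884e+07 = 3.426e+07, i.e. 75.35 dB SPL.
Required insertion loss = 79.0 − 75.35 = 3.65 dB.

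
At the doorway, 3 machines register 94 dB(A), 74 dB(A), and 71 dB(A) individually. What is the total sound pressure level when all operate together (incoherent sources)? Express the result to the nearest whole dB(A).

For uncorrelated sources the intensities add, so convert each level to linear form, sum, and take 10·log₁₀ of the total.
Σ 10^(L/10) = 10^(94/10) + 10^(74/10) + 10^(71/10) = 2.550e+09.
L_total = 10·log₁₀(2.550e+09) = 94.06 dB(A).

94 dB(A)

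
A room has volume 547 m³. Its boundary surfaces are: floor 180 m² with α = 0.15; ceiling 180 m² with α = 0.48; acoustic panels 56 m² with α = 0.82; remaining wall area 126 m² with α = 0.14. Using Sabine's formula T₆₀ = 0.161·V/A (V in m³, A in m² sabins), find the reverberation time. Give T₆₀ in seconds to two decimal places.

0.50 s

Total absorption A = 180·0.15 + 180·0.48 + 56·0.82 + 126·0.14 = 176.96 m² sabins.
T₆₀ = 0.161 × 547 / 176.96 = 0.498 s.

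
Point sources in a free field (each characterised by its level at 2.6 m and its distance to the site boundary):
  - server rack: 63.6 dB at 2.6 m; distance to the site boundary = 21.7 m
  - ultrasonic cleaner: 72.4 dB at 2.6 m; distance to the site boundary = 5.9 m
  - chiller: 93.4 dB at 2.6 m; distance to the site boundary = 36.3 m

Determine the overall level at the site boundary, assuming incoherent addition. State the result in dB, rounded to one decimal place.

Apply inverse-square spreading to bring every level to the receiver, then sum 10^(L/10).
server rack: 63.6 − 20·log₁₀(21.7/2.6) = 63.6 − 18.43 = 45.17 dB.
ultrasonic cleaner: 72.4 − 20·log₁₀(5.9/2.6) = 72.4 − 7.12 = 65.28 dB.
chiller: 93.4 − 20·log₁₀(36.3/2.6) = 93.4 − 22.90 = 70.50 dB.
Σ 10^(L/10) = 1.463e+07 → L_total = 10·log₁₀(1.463e+07) = 71.65 dB.

71.7 dB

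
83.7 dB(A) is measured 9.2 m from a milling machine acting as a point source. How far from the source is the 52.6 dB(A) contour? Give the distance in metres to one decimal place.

For a point source L₁ − L₂ = 20·log₁₀(r₂/r₁), so r₂ = r₁·10^((L₁−L₂)/20).
r₂ = 9.2·10^((83.7−52.6)/20) = 9.2·10^(31.1/20) = 330.21 m.

330.2 m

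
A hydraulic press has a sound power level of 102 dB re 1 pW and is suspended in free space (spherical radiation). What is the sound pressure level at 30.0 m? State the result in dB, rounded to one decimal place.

The power spreads over a sphere of area 4π·r², so L_p = L_w − 10·log₁₀(4π·r²).
4π·r² = 1.131e+04 m², 10·log₁₀ of that is 40.535 dB.
L_p = 102 − 40.535 = 61.47 dB.

61.5 dB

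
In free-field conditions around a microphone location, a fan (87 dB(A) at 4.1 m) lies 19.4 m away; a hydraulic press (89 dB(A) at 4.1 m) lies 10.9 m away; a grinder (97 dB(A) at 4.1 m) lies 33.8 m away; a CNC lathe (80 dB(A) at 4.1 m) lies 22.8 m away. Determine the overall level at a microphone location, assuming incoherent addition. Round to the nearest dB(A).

83 dB(A)

Propagate each source to the receiver with L = L_ref − 20·log₁₀(r/r_ref), then add intensities.
fan: 87 − 20·log₁₀(19.4/4.1) = 87 − 13.50 = 73.50 dB(A).
hydraulic press: 89 − 20·log₁₀(10.9/4.1) = 89 − 8.49 = 80.51 dB(A).
grinder: 97 − 20·log₁₀(33.8/4.1) = 97 − 18.32 = 78.68 dB(A).
CNC lathe: 80 − 20·log₁₀(22.8/4.1) = 80 − 14.90 = 65.10 dB(A).
Σ 10^(L/10) = 2.118e+08 → L_total = 10·log₁₀(2.118e+08) = 83.26 dB(A).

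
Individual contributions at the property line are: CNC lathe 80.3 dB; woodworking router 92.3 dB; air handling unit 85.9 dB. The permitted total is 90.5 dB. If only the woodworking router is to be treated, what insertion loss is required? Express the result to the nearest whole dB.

4 dB

The untreated sources together contribute 10^(80.3/10) + 10^(85.9/10) = 4.962e+08, i.e. 86.96 dB.
The limit corresponds to 10^(90.5/10) = 1.122e+09; subtracting the fixed part leaves 6.258e+08 for the woodworking router, i.e. 87.96 dB.
So the woodworking router must be reduced from 92.3 to 87.96 dB: IL = 4.34 dB.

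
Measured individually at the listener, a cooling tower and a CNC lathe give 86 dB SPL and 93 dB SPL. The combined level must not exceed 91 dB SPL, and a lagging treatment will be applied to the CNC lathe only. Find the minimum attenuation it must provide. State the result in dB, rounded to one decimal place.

3.7 dB

Fixed contribution from the other source: Σ 10^(L/10) = 10^(86/10) = 3.981e+08 (86.00 dB SPL).
To meet 91 dB SPL overall, the treated CNC lathe may contribute at most 10^(91/10) − 3.981e+08 = 8.608e+08, i.e. 89.35 dB SPL.
So the CNC lathe must be reduced from 93 to 89.35 dB SPL: IL = 3.65 dB.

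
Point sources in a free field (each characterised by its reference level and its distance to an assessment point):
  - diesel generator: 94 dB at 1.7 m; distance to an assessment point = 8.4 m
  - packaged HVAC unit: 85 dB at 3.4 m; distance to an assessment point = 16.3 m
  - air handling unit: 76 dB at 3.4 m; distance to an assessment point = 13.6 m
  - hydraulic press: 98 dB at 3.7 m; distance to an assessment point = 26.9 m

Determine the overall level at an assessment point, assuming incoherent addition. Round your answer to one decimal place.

First find each source's level at the receiver (point-source: −20·log₁₀(r/r_ref)), then combine on an intensity basis.
diesel generator: 94 − 20·log₁₀(8.4/1.7) = 94 − 13.88 = 80.12 dB.
packaged HVAC unit: 85 − 20·log₁₀(16.3/3.4) = 85 − 13.61 = 71.39 dB.
air handling unit: 76 − 20·log₁₀(13.6/3.4) = 76 − 12.04 = 63.96 dB.
hydraulic press: 98 − 20·log₁₀(26.9/3.7) = 98 − 17.23 = 80.77 dB.
Σ 10^(L/10) = 2.385e+08 → L_total = 10·log₁₀(2.385e+08) = 83.77 dB.

83.8 dB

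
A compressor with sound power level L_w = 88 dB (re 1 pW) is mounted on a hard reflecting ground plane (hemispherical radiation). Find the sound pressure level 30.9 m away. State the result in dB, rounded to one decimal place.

The power spreads over a hemisphere of area 2π·r², so L_p = L_w − 10·log₁₀(2π·r²).
2π·r² = 5999 m², 10·log₁₀ of that is 37.781 dB.
L_p = 88 − 37.781 = 50.22 dB.

50.2 dB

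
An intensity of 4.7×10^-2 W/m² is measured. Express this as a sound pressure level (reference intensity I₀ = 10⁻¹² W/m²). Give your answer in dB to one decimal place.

I/I₀ = 4.7×10^-2/10⁻¹² = 4.7×10^10, and L = 10·log₁₀(I/I₀).
L = 10·(0.6721 + 10) = 106.72 dB.

106.7 dB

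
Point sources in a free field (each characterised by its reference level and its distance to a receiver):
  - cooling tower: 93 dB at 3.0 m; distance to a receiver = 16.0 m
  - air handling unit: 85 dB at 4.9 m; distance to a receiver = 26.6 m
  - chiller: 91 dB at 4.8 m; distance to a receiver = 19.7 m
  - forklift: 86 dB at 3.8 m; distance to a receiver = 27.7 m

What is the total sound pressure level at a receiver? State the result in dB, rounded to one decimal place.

82.1 dB

Propagate each source to the receiver with L = L_ref − 20·log₁₀(r/r_ref), then add intensities.
cooling tower: 93 − 20·log₁₀(16.0/3.0) = 93 − 14.54 = 78.46 dB.
air handling unit: 85 − 20·log₁₀(26.6/4.9) = 85 − 14.69 = 70.31 dB.
chiller: 91 − 20·log₁₀(19.7/4.8) = 91 − 12.26 = 78.74 dB.
forklift: 86 − 20·log₁₀(27.7/3.8) = 86 − 17.25 = 68.75 dB.
Σ 10^(L/10) = 1.631e+08 → L_total = 10·log₁₀(1.631e+08) = 82.12 dB.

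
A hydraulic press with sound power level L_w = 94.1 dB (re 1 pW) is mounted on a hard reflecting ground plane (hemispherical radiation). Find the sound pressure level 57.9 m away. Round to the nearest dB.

The power spreads over a hemisphere of area 2π·r², so L_p = L_w − 10·log₁₀(2π·r²).
2π·r² = 2.106e+04 m², 10·log₁₀ of that is 43.235 dB.
L_p = 94.1 − 43.235 = 50.86 dB.

51 dB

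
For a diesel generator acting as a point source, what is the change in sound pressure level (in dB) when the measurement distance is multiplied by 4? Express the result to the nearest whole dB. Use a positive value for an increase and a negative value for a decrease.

Point-source spreading: ΔL = −20·log₁₀(r₂/r₁).
ΔL = −20·log₁₀(4) = -12.04 dB.

-12 dB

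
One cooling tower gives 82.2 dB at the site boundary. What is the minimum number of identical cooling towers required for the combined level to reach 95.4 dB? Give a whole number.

N identical sources give L₁ + 10·log₁₀ N, so require 10·log₁₀ N ≥ 95.4 − 82.2 = 13.2 dB.
N ≥ 10^(13.2/10) = 20.893, so N = 21.

21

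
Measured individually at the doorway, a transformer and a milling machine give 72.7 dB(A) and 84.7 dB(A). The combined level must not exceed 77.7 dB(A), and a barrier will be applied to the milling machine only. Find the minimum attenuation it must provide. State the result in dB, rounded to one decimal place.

Everything except the milling machine sums to 10^(72.7/10) = 1.862e+07 in linear terms, 72.70 dB(A).
To meet 77.7 dB(A) overall, the treated milling machine may contribute at most 10^(77.7/10) − 1.862e+07 = 4.026e+07, i.e. 76.05 dB(A).
So the milling machine must be reduced from 84.7 to 76.05 dB(A): IL = 8.65 dB.

8.7 dB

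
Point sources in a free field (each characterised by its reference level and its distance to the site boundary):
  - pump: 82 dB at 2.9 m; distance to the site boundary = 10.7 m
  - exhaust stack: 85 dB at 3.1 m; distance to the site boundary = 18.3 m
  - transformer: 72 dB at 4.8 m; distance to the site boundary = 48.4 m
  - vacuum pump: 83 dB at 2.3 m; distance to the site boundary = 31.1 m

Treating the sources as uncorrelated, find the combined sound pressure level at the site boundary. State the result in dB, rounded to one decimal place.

Propagate each source to the receiver with L = L_ref − 20·log₁₀(r/r_ref), then add intensities.
pump: 82 − 20·log₁₀(10.7/2.9) = 82 − 11.34 = 70.66 dB.
exhaust stack: 85 − 20·log₁₀(18.3/3.1) = 85 − 15.42 = 69.58 dB.
transformer: 72 − 20·log₁₀(48.4/4.8) = 72 − 20.07 = 51.93 dB.
vacuum pump: 83 − 20·log₁₀(31.1/2.3) = 83 − 22.62 = 60.38 dB.
Σ 10^(L/10) = 2.196e+07 → L_total = 10·log₁₀(2.196e+07) = 73.42 dB.

73.4 dB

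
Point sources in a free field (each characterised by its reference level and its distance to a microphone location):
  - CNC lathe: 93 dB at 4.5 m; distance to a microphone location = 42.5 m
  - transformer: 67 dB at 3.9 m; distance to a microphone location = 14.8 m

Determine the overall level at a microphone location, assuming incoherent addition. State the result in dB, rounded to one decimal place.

73.6 dB

First find each source's level at the receiver (point-source: −20·log₁₀(r/r_ref)), then combine on an intensity basis.
CNC lathe: 93 − 20·log₁₀(42.5/4.5) = 93 − 19.50 = 73.50 dB.
transformer: 67 − 20·log₁₀(14.8/3.9) = 67 − 11.58 = 55.42 dB.
Σ 10^(L/10) = 2.272e+07 → L_total = 10·log₁₀(2.272e+07) = 73.56 dB.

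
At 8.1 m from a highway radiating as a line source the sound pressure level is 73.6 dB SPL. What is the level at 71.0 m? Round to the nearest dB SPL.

For a line source, L₂ = L₁ − 10·log₁₀(r₂/r₁).
L₂ = 73.6 − 10·log₁₀(71.0/8.1) = 73.6 − 9.428 = 64.17 dB SPL.

64 dB SPL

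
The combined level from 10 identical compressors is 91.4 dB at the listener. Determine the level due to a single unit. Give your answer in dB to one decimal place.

81.4 dB

For N identical incoherent sources L_total = L₁ + 10·log₁₀ N, so L₁ = 91.4 − 10·log₁₀(10) = 91.4 − 10.000.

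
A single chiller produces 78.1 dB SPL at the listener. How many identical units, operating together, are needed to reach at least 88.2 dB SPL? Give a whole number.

Need L₁ + 10·log₁₀ N ≥ 88.2, i.e. log₁₀ N ≥ 1.01.
N ≥ 10^(10.1/10) = 10.233, so N = 11.

11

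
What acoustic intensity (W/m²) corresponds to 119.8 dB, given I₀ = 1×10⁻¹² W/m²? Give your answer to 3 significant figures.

I = I₀·10^(L/10) = 10⁻¹² × 10^(119.8/10) = 10^(-0.020).

0.955 W/m²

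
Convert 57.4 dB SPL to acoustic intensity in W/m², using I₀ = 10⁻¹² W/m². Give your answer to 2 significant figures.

5.5e-07 W/m²

L = 10·log₁₀(I/I₀) ⇒ I = I₀·10^(L/10) = 10⁻¹² × 10^5.74.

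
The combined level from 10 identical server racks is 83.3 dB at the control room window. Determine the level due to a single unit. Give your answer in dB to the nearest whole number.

10 equal contributions raise the level by 10·log₁₀ 10 = 10.000 dB, so each unit alone gives 83.3 − 10.000.

73 dB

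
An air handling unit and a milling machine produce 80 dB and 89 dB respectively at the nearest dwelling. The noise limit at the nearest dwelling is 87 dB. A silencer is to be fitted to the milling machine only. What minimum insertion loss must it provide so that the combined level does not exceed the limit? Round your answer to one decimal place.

3.0 dB

Everything except the milling machine sums to 10^(80/10) = 1.000e+08 in linear terms, 80.00 dB.
The limit corresponds to 10^(87/10) = 5.012e+08; subtracting the fixed part leaves 4.012e+08 for the milling machine, i.e. 86.03 dB.
Required insertion loss = 89 − 86.03 = 2.97 dB.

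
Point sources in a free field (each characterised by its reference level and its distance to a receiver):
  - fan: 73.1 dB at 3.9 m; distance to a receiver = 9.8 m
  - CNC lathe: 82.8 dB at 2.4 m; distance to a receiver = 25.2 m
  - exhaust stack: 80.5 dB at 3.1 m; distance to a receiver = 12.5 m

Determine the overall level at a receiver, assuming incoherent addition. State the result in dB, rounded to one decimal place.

70.7 dB

Propagate each source to the receiver with L = L_ref − 20·log₁₀(r/r_ref), then add intensities.
fan: 73.1 − 20·log₁₀(9.8/3.9) = 73.1 − 8.00 = 65.10 dB.
CNC lathe: 82.8 − 20·log₁₀(25.2/2.4) = 82.8 − 20.42 = 62.38 dB.
exhaust stack: 80.5 − 20·log₁₀(12.5/3.1) = 80.5 − 12.11 = 68.39 dB.
Σ 10^(L/10) = 1.186e+07 → L_total = 10·log₁₀(1.186e+07) = 70.74 dB.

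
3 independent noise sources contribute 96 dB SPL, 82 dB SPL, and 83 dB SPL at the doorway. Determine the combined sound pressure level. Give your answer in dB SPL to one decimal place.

Incoherent sources combine by intensity addition: L_total = 10·log₁₀(Σ 10^(L_i/10)).
Σ 10^(L/10) = 10^(96/10) + 10^(82/10) + 10^(83/10) = 4.339e+09.
L_total = 10·log₁₀(4.339e+09) = 96.37 dB SPL.

96.4 dB SPL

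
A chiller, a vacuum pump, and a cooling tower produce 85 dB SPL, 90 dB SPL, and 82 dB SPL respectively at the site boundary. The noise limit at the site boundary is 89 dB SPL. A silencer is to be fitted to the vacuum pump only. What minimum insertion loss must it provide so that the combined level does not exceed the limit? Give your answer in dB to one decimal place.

The untreated sources together contribute 10^(85/10) + 10^(82/10) = 4.747e+08, i.e. 86.76 dB SPL.
To meet 89 dB SPL overall, the treated vacuum pump may contribute at most 10^(89/10) − 4.747e+08 = 3.196e+08, i.e. 85.05 dB SPL.
So the vacuum pump must be reduced from 90 to 85.05 dB SPL: IL = 4.95 dB.

5.0 dB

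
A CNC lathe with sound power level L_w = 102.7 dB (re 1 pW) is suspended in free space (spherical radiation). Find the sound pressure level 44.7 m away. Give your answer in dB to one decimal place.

58.7 dB

The power spreads over a sphere of area 4π·r², so L_p = L_w − 10·log₁₀(4π·r²).
4π·r² = 2.511e+04 m², 10·log₁₀ of that is 43.998 dB.
L_p = 102.7 − 43.998 = 58.70 dB.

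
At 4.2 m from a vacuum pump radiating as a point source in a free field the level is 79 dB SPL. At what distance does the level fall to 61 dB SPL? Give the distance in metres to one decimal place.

33.4 m

The 18.0 dB drop corresponds to a distance ratio of 10^(18.0/20) for a point source.
r₂ = 4.2·10^((79−61)/20) = 4.2·10^(18.0/20) = 33.36 m.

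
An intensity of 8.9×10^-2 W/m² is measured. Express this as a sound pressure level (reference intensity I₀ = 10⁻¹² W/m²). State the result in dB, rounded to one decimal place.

L = 10·log₁₀(I/I₀) = 10·log₁₀(8.9×10^-2/10⁻¹²) = 10·log₁₀(8.9×10^10).
L = 10·(0.9494 + 10) = 109.49 dB.

109.5 dB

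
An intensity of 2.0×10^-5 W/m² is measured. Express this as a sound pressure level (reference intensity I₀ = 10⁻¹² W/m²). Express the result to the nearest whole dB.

73 dB

Dividing by I₀ shifts the exponent by 12: I/I₀ = 2.0×10^7.
L = 10·(0.3010 + 7) = 73.01 dB.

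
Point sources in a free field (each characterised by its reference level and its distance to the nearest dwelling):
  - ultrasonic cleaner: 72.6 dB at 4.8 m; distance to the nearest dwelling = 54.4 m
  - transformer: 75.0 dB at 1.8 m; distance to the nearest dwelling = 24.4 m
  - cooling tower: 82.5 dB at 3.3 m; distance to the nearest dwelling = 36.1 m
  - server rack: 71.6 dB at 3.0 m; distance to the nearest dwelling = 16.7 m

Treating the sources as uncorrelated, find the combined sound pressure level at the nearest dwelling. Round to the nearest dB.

Propagate each source to the receiver with L = L_ref − 20·log₁₀(r/r_ref), then add intensities.
ultrasonic cleaner: 72.6 − 20·log₁₀(54.4/4.8) = 72.6 − 21.09 = 51.51 dB.
transformer: 75.0 − 20·log₁₀(24.4/1.8) = 75.0 − 22.64 = 52.36 dB.
cooling tower: 82.5 − 20·log₁₀(36.1/3.3) = 82.5 − 20.78 = 61.72 dB.
server rack: 71.6 − 20·log₁₀(16.7/3.0) = 71.6 − 14.91 = 56.69 dB.
Σ 10^(L/10) = 2.266e+06 → L_total = 10·log₁₀(2.266e+06) = 63.55 dB.

64 dB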